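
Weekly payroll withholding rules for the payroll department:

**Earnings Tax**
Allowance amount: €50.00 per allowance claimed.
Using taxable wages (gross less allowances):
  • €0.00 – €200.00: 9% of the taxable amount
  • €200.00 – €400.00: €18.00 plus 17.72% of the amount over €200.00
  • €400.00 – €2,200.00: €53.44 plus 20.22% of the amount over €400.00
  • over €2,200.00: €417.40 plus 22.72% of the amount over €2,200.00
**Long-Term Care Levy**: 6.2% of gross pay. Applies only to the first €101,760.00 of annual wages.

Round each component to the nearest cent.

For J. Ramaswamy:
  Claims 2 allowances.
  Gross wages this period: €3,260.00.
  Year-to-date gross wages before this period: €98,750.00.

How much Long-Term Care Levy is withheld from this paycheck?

€186.62

Long-Term Care Levy: cap €101,760.00 − YTD €98,750.00 = €3,010.00 subject; 6.2% × €3,010.00 = €186.62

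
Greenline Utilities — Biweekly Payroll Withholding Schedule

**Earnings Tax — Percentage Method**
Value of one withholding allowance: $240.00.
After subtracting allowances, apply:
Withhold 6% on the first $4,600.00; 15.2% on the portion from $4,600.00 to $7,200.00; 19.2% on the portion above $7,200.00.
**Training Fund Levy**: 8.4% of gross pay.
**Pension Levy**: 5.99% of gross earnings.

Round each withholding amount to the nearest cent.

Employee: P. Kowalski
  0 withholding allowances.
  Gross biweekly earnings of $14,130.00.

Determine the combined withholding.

Earnings Tax: taxable = $14,130.00
  $671.20 + 19.2% × ($14,130.00 − $7,200.00) = $671.20 + 19.2% × $6,930.00 = $2,001.76
Training Fund Levy: 8.4% × $14,130.00 = $1,186.92
Pension Levy: 5.99% × $14,130.00 = $846.39
Total: $2,001.76 + $1,186.92 + $846.39 = $4,035.07

$4,035.07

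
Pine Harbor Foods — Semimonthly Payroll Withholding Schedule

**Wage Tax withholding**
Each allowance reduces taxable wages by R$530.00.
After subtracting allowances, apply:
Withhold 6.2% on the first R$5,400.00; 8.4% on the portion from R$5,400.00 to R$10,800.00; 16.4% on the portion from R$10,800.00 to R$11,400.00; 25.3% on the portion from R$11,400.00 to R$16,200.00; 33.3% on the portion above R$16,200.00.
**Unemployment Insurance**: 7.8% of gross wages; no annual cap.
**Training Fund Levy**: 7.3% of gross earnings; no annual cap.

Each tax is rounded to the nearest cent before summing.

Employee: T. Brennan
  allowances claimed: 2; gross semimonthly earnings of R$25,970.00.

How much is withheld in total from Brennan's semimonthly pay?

R$8,923.10

Wage Tax: taxable = R$25,970.00 − 2×R$530.00 = R$24,910.00
  R$2,101.20 + 33.3% × (R$24,910.00 − R$16,200.00) = R$2,101.20 + 33.3% × R$8,710.00 = R$5,001.63
Unemployment Insurance: 7.8% × R$25,970.00 = R$2,025.66
Training Fund Levy: 7.3% × R$25,970.00 = R$1,895.81
Total: R$5,001.63 + R$2,025.66 + R$1,895.81 = R$8,923.10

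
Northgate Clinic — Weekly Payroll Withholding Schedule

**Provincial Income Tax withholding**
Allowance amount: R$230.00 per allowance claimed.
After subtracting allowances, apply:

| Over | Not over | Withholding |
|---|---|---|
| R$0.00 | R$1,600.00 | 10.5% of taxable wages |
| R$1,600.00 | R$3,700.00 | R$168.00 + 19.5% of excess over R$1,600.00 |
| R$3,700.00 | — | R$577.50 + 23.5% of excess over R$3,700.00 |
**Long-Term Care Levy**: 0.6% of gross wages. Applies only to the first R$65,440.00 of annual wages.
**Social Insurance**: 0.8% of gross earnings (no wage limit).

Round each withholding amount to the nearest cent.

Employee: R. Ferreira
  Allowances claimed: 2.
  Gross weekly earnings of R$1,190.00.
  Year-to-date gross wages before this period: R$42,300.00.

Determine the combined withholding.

Provincial Income Tax: taxable = R$1,190.00 − 2×R$230.00 = R$730.00
  10.5% × R$730.00 = R$76.65
Long-Term Care Levy: 0.6% × R$1,190.00 = R$7.14
Social Insurance: 0.8% × R$1,190.00 = R$9.52
Total: R$76.65 + R$7.14 + R$9.52 = R$93.31

R$93.31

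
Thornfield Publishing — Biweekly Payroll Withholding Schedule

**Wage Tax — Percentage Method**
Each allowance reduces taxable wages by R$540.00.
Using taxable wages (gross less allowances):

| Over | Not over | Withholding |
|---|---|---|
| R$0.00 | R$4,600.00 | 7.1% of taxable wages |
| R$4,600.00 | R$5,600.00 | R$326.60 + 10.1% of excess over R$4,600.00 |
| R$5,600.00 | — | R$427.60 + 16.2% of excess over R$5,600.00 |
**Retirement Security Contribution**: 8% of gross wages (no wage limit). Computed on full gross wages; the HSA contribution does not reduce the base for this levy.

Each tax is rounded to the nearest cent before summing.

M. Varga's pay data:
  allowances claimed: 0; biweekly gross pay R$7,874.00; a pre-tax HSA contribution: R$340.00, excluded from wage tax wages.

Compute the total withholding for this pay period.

Wage Tax: taxable = R$7,874.00 − R$340.00 = R$7,534.00
  R$427.60 + 16.2% × (R$7,534.00 − R$5,600.00) = R$427.60 + 16.2% × R$1,934.00 = R$740.91
Retirement Security Contribution: 8% × R$7,874.00 = R$629.92
Total: R$740.91 + R$629.92 = R$1,370.83

R$1,370.83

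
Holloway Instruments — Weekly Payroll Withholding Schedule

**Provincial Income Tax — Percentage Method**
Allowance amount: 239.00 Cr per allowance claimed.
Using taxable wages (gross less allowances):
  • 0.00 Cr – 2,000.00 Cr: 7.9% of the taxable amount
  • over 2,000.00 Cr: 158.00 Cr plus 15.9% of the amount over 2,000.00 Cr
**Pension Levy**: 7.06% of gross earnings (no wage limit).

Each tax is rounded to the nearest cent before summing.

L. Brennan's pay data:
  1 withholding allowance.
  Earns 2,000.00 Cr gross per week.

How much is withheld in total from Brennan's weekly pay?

Provincial Income Tax: taxable = 2,000.00 Cr − 1×239.00 Cr = 1,761.00 Cr
  7.9% × 1,761.00 Cr = 139.12 Cr
Pension Levy: 7.06% × 2,000.00 Cr = 141.20 Cr
Total: 139.12 Cr + 141.20 Cr = 280.32 Cr

280.32 Cr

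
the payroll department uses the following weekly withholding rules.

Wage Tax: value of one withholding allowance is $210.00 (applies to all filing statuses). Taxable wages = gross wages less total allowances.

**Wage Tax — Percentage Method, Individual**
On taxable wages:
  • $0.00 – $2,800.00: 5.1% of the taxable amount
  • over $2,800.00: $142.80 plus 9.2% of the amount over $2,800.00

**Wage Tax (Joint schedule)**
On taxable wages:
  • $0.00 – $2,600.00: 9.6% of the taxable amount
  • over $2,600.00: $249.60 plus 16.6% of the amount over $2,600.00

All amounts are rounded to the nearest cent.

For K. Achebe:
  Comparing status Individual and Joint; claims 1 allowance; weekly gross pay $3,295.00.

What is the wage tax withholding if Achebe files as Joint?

Wage Tax (Joint): taxable = $3,295.00 − 1×$210.00 = $3,085.00
  $249.60 + 16.6% × ($3,085.00 − $2,600.00) = $249.60 + 16.6% × $485.00 = $330.11

$330.11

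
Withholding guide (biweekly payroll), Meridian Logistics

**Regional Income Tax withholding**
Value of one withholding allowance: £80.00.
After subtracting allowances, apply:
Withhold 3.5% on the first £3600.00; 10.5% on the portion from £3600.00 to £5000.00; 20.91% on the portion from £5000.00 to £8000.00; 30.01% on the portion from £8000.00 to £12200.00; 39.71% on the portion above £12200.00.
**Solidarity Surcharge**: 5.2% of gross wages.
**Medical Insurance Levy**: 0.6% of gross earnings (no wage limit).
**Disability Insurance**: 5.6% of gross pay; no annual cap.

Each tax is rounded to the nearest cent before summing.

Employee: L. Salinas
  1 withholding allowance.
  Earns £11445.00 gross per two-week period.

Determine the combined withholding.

Regional Income Tax: taxable = £11445.00 − 1×£80.00 = £11365.00
  £900.30 + 30.01% × (£11365.00 − £8000.00) = £900.30 + 30.01% × £3365.00 = £1910.14
Solidarity Surcharge: 5.2% × £11445.00 = £595.14
Medical Insurance Levy: 0.6% × £11445.00 = £68.67
Disability Insurance: 5.6% × £11445.00 = £640.92
Total: £1910.14 + £595.14 + £68.67 + £640.92 = £3214.87

£3214.87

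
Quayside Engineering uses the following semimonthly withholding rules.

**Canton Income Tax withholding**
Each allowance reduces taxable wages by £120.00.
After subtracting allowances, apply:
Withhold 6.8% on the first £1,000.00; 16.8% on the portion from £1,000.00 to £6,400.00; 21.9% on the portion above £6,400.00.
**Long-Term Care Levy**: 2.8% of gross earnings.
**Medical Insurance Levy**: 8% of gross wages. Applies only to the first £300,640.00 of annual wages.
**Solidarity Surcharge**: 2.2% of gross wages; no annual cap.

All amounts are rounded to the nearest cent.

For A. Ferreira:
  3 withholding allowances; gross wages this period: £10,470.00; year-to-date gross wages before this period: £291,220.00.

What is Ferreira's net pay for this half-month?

£7,405.21

Canton Income Tax: taxable = £10,470.00 − 3×£120.00 = £10,110.00
  £975.20 + 21.9% × (£10,110.00 − £6,400.00) = £975.20 + 21.9% × £3,710.00 = £1,787.69
Long-Term Care Levy: 2.8% × £10,470.00 = £293.16
Medical Insurance Levy: cap £300,640.00 − YTD £291,220.00 = £9,420.00 subject; 8% × £9,420.00 = £753.60
Solidarity Surcharge: 2.2% × £10,470.00 = £230.34
Total withheld: £1,787.69 + £293.16 + £753.60 + £230.34 = £3,064.79
Net pay: £10,470.00 − £3,064.79 = £7,405.21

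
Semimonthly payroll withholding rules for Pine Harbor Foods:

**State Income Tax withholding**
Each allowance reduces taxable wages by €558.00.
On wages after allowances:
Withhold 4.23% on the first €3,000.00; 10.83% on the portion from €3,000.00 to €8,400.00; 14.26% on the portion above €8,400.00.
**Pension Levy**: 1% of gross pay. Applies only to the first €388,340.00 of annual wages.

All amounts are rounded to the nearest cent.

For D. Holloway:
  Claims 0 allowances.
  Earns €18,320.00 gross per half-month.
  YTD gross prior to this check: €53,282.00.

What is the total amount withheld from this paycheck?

State Income Tax: taxable = €18,320.00
  €711.72 + 14.26% × (€18,320.00 − €8,400.00) = €711.72 + 14.26% × €9,920.00 = €2,126.31
Pension Levy: 1% × €18,320.00 = €183.20
Total: €2,126.31 + €183.20 = €2,309.51

€2,309.51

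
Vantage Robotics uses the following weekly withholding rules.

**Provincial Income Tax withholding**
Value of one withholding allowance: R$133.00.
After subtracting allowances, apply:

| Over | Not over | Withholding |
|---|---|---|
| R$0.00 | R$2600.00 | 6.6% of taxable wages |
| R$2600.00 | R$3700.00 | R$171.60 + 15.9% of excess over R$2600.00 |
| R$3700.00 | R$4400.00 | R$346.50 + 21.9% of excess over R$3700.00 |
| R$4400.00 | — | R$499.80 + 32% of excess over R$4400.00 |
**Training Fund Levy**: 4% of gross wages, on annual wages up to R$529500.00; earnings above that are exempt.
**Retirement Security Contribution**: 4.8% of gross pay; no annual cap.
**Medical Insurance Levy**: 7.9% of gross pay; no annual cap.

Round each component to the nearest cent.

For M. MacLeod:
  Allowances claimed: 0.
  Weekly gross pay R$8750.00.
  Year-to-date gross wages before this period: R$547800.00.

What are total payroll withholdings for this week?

Provincial Income Tax: taxable = R$8750.00
  R$499.80 + 32% × (R$8750.00 − R$4400.00) = R$499.80 + 32% × R$4350.00 = R$1891.80
Training Fund Levy: YTD R$547800.00 ≥ cap R$529500.00 → R$0.00
Retirement Security Contribution: 4.8% × R$8750.00 = R$420.00
Medical Insurance Levy: 7.9% × R$8750.00 = R$691.25
Total: R$1891.80 + R$0.00 + R$420.00 + R$691.25 = R$3003.05

R$3003.05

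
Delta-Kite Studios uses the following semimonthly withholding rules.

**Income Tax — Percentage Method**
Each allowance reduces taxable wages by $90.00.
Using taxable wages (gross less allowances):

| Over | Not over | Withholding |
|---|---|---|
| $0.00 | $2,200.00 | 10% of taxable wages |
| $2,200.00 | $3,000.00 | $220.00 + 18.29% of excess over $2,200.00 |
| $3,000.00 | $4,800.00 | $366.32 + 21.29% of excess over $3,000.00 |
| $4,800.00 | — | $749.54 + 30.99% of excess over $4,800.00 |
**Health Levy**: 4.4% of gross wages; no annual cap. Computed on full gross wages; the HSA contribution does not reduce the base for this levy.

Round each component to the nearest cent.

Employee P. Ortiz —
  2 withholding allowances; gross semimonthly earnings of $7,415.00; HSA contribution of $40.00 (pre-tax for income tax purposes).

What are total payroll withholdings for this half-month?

$1,818.01

Income Tax: taxable = $7,415.00 − $40.00 − 2×$90.00 = $7,195.00
  $749.54 + 30.99% × ($7,195.00 − $4,800.00) = $749.54 + 30.99% × $2,395.00 = $1,491.75
Health Levy: 4.4% × $7,415.00 = $326.26
Total: $1,491.75 + $326.26 = $1,818.01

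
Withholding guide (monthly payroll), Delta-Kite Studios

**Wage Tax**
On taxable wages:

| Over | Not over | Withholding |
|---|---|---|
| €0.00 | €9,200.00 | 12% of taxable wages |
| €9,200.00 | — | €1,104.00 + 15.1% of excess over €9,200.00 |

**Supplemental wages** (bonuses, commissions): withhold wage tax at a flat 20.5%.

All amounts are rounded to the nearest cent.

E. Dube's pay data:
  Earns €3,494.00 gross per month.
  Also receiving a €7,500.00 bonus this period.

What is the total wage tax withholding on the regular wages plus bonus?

€1,956.78

Wage Tax: taxable = €3,494.00
  12% × €3,494.00 = €419.28
Supplemental (20.5% flat on bonus): 20.5% × €7,500.00 = €1,537.50
Total wage tax: €419.28 + €1,537.50 = €1,956.78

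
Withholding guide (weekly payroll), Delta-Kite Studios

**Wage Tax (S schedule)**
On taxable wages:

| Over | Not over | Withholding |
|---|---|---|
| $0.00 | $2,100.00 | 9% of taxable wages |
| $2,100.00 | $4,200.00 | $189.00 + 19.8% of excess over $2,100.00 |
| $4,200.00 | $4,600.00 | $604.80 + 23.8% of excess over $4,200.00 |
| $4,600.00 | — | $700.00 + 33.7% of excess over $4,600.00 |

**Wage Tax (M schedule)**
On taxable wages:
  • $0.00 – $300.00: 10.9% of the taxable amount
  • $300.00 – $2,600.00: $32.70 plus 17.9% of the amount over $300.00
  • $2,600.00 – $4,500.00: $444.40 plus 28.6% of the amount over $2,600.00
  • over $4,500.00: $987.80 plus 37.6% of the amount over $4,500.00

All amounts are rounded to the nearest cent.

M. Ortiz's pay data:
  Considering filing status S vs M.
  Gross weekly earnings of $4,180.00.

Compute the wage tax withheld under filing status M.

$896.28

Wage Tax (M): taxable = $4,180.00
  $444.40 + 28.6% × ($4,180.00 − $2,600.00) = $444.40 + 28.6% × $1,580.00 = $896.28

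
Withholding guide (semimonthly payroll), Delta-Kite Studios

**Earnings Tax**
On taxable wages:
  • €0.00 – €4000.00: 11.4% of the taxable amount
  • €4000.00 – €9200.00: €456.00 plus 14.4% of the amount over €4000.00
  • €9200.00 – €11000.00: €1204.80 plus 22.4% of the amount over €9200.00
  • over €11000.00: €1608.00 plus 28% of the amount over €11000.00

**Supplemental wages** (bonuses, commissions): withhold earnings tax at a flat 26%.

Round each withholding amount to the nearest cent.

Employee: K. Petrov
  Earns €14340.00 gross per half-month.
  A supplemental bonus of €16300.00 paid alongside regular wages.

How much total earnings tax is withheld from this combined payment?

Earnings Tax: taxable = €14340.00
  €1608.00 + 28% × (€14340.00 − €11000.00) = €1608.00 + 28% × €3340.00 = €2543.20
Supplemental (26% flat on bonus): 26% × €16300.00 = €4238.00
Total earnings tax: €2543.20 + €4238.00 = €6781.20

€6781.20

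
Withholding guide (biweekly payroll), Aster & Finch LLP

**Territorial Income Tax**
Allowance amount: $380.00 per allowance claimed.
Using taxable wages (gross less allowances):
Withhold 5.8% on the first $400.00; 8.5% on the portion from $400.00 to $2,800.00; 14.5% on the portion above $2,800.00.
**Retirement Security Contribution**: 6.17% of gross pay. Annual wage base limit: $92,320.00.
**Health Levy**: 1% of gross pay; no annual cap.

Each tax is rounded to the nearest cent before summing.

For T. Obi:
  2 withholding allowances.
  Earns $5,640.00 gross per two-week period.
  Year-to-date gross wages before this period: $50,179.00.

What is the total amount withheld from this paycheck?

$933.19

Territorial Income Tax: taxable = $5,640.00 − 2×$380.00 = $4,880.00
  $227.20 + 14.5% × ($4,880.00 − $2,800.00) = $227.20 + 14.5% × $2,080.00 = $528.80
Retirement Security Contribution: 6.17% × $5,640.00 = $347.99
Health Levy: 1% × $5,640.00 = $56.40
Total: $528.80 + $347.99 + $56.40 = $933.19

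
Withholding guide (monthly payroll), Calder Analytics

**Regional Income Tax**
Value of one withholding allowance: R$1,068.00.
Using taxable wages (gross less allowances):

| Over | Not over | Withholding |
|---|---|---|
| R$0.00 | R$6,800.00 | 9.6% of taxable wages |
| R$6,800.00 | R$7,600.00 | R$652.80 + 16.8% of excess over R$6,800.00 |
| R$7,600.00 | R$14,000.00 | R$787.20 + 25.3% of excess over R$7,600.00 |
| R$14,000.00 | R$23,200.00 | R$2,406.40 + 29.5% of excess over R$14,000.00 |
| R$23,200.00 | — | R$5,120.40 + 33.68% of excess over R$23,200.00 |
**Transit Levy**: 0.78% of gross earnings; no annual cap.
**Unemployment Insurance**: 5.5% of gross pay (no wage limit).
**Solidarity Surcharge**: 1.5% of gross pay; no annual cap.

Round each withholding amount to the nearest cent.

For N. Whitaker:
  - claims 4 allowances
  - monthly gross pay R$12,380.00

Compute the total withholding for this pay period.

Regional Income Tax: taxable = R$12,380.00 − 4×R$1,068.00 = R$8,108.00
  R$787.20 + 25.3% × (R$8,108.00 − R$7,600.00) = R$787.20 + 25.3% × R$508.00 = R$915.72
Transit Levy: 0.78% × R$12,380.00 = R$96.56
Unemployment Insurance: 5.5% × R$12,380.00 = R$680.90
Solidarity Surcharge: 1.5% × R$12,380.00 = R$185.70
Total: R$915.72 + R$96.56 + R$680.90 + R$185.70 = R$1,878.88

R$1,878.88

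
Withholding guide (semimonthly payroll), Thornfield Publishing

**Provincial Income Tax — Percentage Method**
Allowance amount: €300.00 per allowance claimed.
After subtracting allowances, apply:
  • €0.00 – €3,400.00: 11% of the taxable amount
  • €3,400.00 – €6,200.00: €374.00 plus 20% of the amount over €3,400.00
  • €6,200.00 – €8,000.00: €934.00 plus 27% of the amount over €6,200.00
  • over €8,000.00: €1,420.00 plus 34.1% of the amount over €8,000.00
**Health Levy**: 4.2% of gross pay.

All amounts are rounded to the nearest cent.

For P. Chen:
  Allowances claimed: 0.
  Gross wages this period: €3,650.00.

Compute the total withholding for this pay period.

Provincial Income Tax: taxable = €3,650.00
  €374.00 + 20% × (€3,650.00 − €3,400.00) = €374.00 + 20% × €250.00 = €424.00
Health Levy: 4.2% × €3,650.00 = €153.30
Total: €424.00 + €153.30 = €577.30

€577.30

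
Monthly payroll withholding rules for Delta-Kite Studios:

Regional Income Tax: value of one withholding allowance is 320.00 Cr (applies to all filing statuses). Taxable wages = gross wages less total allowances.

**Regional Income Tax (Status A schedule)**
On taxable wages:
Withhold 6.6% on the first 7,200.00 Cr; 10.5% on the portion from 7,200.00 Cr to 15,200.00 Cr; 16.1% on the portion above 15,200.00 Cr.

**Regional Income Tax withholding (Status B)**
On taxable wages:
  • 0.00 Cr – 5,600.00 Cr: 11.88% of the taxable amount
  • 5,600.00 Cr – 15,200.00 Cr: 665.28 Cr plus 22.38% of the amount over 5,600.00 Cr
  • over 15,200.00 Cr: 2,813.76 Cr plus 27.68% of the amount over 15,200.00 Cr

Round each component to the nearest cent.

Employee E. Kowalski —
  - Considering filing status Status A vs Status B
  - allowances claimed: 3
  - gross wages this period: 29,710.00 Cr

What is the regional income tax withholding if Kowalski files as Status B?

Regional Income Tax (Status B): taxable = 29,710.00 Cr − 3×320.00 Cr = 28,750.00 Cr
  2,813.76 Cr + 27.68% × (28,750.00 Cr − 15,200.00 Cr) = 2,813.76 Cr + 27.68% × 13,550.00 Cr = 6,564.40 Cr

6,564.40 Cr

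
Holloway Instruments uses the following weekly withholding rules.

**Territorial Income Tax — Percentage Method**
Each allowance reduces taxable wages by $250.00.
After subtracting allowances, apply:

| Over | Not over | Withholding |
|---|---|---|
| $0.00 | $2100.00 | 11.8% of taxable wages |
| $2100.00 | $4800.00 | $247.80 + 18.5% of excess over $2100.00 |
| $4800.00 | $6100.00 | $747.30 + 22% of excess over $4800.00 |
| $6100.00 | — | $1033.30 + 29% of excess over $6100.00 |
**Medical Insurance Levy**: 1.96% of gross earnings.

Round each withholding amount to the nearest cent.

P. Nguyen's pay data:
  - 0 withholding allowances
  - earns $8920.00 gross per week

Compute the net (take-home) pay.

$6894.07

Territorial Income Tax: taxable = $8920.00
  $1033.30 + 29% × ($8920.00 − $6100.00) = $1033.30 + 29% × $2820.00 = $1851.10
Medical Insurance Levy: 1.96% × $8920.00 = $174.83
Total withheld: $1851.10 + $174.83 = $2025.93
Net pay: $8920.00 − $2025.93 = $6894.07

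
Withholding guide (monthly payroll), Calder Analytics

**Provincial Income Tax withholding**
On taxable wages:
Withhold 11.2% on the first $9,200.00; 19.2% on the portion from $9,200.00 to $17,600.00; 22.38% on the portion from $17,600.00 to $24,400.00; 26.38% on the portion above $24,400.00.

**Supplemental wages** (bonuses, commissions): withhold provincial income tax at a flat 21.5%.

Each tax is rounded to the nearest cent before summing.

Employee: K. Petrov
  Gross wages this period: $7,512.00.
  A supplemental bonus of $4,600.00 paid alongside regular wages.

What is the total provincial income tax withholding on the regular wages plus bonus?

$1,830.34

Provincial Income Tax: taxable = $7,512.00
  11.2% × $7,512.00 = $841.34
Supplemental (21.5% flat on bonus): 21.5% × $4,600.00 = $989.00
Total provincial income tax: $841.34 + $989.00 = $1,830.34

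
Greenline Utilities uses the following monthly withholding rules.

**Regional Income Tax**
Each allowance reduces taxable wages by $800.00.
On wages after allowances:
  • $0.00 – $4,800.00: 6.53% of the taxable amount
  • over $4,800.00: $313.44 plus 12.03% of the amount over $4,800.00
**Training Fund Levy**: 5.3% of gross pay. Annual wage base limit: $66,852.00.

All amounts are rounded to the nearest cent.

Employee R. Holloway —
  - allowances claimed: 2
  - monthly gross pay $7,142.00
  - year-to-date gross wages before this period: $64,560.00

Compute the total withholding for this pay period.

Regional Income Tax: taxable = $7,142.00 − 2×$800.00 = $5,542.00
  $313.44 + 12.03% × ($5,542.00 − $4,800.00) = $313.44 + 12.03% × $742.00 = $402.70
Training Fund Levy: cap $66,852.00 − YTD $64,560.00 = $2,292.00 subject; 5.3% × $2,292.00 = $121.48
Total: $402.70 + $121.48 = $524.18

$524.18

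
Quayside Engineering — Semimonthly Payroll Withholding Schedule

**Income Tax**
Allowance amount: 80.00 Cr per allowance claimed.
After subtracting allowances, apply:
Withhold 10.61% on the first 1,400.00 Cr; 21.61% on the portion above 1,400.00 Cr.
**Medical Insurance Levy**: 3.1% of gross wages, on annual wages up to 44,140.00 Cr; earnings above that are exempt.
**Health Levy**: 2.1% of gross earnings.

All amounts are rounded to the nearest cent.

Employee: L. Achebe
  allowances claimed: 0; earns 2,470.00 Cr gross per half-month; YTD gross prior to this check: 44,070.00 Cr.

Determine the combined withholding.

Income Tax: taxable = 2,470.00 Cr
  148.54 Cr + 21.61% × (2,470.00 Cr − 1,400.00 Cr) = 148.54 Cr + 21.61% × 1,070.00 Cr = 379.77 Cr
Medical Insurance Levy: cap 44,140.00 Cr − YTD 44,070.00 Cr = 70.00 Cr subject; 3.1% × 70.00 Cr = 2.17 Cr
Health Levy: 2.1% × 2,470.00 Cr = 51.87 Cr
Total: 379.77 Cr + 2.17 Cr + 51.87 Cr = 433.81 Cr

433.81 Cr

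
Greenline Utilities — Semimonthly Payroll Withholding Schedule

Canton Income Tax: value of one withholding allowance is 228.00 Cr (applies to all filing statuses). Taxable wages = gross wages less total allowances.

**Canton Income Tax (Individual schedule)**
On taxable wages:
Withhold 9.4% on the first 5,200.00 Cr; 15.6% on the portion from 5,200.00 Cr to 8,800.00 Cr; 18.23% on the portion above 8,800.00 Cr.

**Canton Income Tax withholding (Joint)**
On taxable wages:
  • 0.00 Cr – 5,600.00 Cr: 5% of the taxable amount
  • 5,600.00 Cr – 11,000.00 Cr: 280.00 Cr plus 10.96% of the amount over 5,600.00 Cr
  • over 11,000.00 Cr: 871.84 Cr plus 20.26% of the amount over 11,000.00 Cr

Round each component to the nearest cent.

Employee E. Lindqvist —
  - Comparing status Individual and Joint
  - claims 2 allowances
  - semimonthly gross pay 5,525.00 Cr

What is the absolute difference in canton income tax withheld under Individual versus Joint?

223.04 Cr

Canton Income Tax (Individual): taxable = 5,525.00 Cr − 2×228.00 Cr = 5,069.00 Cr
  9.4% × 5,069.00 Cr = 476.49 Cr
Canton Income Tax (Joint): taxable = 5,525.00 Cr − 2×228.00 Cr = 5,069.00 Cr
  5% × 5,069.00 Cr = 253.45 Cr
Difference: |476.49 Cr − 253.45 Cr| = 223.04 Cr (higher under Individual)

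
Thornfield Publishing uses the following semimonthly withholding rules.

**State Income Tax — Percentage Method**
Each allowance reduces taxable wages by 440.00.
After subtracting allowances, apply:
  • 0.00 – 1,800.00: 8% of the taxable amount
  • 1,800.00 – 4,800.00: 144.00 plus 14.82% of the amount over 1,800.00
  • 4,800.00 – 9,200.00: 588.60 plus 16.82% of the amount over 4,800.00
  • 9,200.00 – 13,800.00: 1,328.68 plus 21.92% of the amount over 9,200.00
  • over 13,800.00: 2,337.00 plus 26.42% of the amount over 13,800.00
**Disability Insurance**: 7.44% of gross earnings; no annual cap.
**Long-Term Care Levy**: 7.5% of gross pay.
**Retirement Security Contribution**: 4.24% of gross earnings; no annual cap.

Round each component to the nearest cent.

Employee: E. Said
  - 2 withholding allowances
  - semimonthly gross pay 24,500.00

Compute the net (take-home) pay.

14,869.46

State Income Tax: taxable = 24,500.00 − 2×440.00 = 23,620.00
  2,337.00 + 26.42% × (23,620.00 − 13,800.00) = 2,337.00 + 26.42% × 9,820.00 = 4,931.44
Disability Insurance: 7.44% × 24,500.00 = 1,822.80
Long-Term Care Levy: 7.5% × 24,500.00 = 1,837.50
Retirement Security Contribution: 4.24% × 24,500.00 = 1,038.80
Total withheld: 4,931.44 + 1,822.80 + 1,837.50 + 1,038.80 = 9,630.54
Net pay: 24,500.00 − 9,630.54 = 14,869.46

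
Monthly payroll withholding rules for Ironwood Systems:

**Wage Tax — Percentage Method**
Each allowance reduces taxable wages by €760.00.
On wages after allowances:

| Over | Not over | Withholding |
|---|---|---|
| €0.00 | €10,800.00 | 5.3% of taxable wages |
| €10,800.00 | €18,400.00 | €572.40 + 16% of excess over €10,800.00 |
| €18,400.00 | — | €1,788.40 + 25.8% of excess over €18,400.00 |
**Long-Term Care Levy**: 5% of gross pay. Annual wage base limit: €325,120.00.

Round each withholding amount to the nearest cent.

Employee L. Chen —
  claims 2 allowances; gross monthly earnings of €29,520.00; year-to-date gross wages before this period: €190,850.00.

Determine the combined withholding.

€5,741.20

Wage Tax: taxable = €29,520.00 − 2×€760.00 = €28,000.00
  €1,788.40 + 25.8% × (€28,000.00 − €18,400.00) = €1,788.40 + 25.8% × €9,600.00 = €4,265.20
Long-Term Care Levy: 5% × €29,520.00 = €1,476.00
Total: €4,265.20 + €1,476.00 = €5,741.20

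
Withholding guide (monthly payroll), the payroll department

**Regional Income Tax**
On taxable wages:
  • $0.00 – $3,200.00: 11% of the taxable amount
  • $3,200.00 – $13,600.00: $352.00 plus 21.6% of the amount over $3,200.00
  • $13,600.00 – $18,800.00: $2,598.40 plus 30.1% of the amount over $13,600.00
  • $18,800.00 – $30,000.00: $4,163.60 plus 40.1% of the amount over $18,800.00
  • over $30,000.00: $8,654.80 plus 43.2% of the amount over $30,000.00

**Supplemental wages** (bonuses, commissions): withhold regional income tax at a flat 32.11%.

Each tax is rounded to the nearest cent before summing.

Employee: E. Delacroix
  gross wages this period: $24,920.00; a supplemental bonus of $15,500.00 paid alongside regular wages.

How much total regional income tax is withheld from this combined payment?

Regional Income Tax: taxable = $24,920.00
  $4,163.60 + 40.1% × ($24,920.00 − $18,800.00) = $4,163.60 + 40.1% × $6,120.00 = $6,617.72
Supplemental (32.11% flat on bonus): 32.11% × $15,500.00 = $4,977.05
Total regional income tax: $6,617.72 + $4,977.05 = $11,594.77

$11,594.77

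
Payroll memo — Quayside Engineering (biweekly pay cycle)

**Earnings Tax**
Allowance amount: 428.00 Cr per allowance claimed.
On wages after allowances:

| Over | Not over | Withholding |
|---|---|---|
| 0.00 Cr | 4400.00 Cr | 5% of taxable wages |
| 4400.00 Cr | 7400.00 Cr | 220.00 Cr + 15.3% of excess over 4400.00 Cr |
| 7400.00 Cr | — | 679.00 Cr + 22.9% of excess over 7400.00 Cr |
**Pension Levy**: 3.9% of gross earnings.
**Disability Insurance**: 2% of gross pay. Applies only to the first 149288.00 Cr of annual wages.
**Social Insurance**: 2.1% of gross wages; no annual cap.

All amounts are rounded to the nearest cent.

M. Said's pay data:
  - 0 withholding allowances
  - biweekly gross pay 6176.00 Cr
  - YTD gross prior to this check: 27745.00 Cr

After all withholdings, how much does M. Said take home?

5190.19 Cr

Earnings Tax: taxable = 6176.00 Cr
  220.00 Cr + 15.3% × (6176.00 Cr − 4400.00 Cr) = 220.00 Cr + 15.3% × 1776.00 Cr = 491.73 Cr
Pension Levy: 3.9% × 6176.00 Cr = 240.86 Cr
Disability Insurance: 2% × 6176.00 Cr = 123.52 Cr
Social Insurance: 2.1% × 6176.00 Cr = 129.70 Cr
Total withheld: 491.73 Cr + 240.86 Cr + 123.52 Cr + 129.70 Cr = 985.81 Cr
Net pay: 6176.00 Cr − 985.81 Cr = 5190.19 Cr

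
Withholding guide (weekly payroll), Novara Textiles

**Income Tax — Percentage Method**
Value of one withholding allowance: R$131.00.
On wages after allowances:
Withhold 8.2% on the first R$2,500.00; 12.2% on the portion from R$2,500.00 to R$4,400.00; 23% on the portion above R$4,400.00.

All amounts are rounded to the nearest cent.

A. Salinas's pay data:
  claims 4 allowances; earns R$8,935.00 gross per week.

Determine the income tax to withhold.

R$1,359.33

Income Tax: taxable = R$8,935.00 − 4×R$131.00 = R$8,411.00
  R$436.80 + 23% × (R$8,411.00 − R$4,400.00) = R$436.80 + 23% × R$4,011.00 = R$1,359.33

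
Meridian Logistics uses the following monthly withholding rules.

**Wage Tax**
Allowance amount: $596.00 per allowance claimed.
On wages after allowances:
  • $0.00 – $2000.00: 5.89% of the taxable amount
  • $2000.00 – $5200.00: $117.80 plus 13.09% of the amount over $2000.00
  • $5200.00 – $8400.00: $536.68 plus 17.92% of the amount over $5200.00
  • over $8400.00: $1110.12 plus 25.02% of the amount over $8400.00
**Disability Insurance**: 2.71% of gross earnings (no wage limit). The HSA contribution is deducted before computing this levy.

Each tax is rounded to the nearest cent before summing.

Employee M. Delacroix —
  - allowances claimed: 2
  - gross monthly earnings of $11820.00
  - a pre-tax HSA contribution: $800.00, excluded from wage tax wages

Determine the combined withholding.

$1766.05

Wage Tax: taxable = $11820.00 − $800.00 − 2×$596.00 = $9828.00
  $1110.12 + 25.02% × ($9828.00 − $8400.00) = $1110.12 + 25.02% × $1428.00 = $1467.41
Disability Insurance: 2.71% × $11020.00 = $298.64
Total: $1467.41 + $298.64 = $1766.05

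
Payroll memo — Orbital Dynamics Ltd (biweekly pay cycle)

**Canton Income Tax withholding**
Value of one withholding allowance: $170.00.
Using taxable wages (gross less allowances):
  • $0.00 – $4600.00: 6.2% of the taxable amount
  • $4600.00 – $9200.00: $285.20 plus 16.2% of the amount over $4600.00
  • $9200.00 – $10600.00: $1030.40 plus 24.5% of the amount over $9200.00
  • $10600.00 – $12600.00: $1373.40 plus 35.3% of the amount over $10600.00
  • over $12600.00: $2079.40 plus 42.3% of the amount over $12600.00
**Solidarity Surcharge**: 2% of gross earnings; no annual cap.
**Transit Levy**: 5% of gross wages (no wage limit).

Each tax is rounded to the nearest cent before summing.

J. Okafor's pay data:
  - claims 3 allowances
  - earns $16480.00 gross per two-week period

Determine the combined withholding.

Canton Income Tax: taxable = $16480.00 − 3×$170.00 = $15970.00
  $2079.40 + 42.3% × ($15970.00 − $12600.00) = $2079.40 + 42.3% × $3370.00 = $3504.91
Solidarity Surcharge: 2% × $16480.00 = $329.60
Transit Levy: 5% × $16480.00 = $824.00
Total: $3504.91 + $329.60 + $824.00 = $4658.51

$4658.51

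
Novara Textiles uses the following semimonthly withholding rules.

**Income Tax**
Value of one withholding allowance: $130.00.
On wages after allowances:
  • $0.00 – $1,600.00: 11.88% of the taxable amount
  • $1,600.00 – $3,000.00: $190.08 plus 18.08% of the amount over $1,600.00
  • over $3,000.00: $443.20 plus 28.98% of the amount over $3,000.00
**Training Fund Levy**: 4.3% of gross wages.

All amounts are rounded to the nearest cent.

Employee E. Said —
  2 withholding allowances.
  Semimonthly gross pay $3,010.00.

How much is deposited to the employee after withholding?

$2,482.57

Income Tax: taxable = $3,010.00 − 2×$130.00 = $2,750.00
  $190.08 + 18.08% × ($2,750.00 − $1,600.00) = $190.08 + 18.08% × $1,150.00 = $398.00
Training Fund Levy: 4.3% × $3,010.00 = $129.43
Total withheld: $398.00 + $129.43 = $527.43
Net pay: $3,010.00 − $527.43 = $2,482.57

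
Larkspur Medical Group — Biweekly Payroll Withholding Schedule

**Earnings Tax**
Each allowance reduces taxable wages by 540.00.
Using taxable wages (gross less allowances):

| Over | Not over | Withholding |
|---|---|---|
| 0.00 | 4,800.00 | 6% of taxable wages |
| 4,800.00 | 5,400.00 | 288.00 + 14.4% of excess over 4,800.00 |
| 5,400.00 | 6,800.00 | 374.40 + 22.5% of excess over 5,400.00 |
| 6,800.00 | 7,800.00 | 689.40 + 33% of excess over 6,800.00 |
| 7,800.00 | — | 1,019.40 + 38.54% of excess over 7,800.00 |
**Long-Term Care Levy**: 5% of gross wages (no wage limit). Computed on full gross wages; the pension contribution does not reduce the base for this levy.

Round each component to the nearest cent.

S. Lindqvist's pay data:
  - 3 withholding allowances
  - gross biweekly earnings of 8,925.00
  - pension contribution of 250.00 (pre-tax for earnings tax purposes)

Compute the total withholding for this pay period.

Earnings Tax: taxable = 8,925.00 − 250.00 − 3×540.00 = 7,055.00
  689.40 + 33% × (7,055.00 − 6,800.00) = 689.40 + 33% × 255.00 = 773.55
Long-Term Care Levy: 5% × 8,925.00 = 446.25
Total: 773.55 + 446.25 = 1,219.80

1,219.80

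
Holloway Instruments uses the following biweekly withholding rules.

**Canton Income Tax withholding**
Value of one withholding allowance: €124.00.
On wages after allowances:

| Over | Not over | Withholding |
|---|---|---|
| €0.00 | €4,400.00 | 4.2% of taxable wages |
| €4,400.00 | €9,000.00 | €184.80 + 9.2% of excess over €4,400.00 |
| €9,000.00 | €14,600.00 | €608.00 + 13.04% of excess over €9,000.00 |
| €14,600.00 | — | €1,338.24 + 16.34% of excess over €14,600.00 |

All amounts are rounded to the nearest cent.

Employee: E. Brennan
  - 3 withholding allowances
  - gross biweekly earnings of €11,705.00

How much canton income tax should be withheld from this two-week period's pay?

€912.22

Canton Income Tax: taxable = €11,705.00 − 3×€124.00 = €11,333.00
  €608.00 + 13.04% × (€11,333.00 − €9,000.00) = €608.00 + 13.04% × €2,333.00 = €912.22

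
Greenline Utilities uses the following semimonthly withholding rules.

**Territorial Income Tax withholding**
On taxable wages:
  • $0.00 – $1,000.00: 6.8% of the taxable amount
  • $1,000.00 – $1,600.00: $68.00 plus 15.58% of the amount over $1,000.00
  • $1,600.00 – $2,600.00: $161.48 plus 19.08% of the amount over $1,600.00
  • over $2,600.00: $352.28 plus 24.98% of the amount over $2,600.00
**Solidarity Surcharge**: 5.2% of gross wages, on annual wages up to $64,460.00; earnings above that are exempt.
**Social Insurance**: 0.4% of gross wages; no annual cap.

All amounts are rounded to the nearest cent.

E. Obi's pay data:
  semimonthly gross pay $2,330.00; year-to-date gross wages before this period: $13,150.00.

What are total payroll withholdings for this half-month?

$431.24

Territorial Income Tax: taxable = $2,330.00
  $161.48 + 19.08% × ($2,330.00 − $1,600.00) = $161.48 + 19.08% × $730.00 = $300.76
Solidarity Surcharge: 5.2% × $2,330.00 = $121.16
Social Insurance: 0.4% × $2,330.00 = $9.32
Total: $300.76 + $121.16 + $9.32 = $431.24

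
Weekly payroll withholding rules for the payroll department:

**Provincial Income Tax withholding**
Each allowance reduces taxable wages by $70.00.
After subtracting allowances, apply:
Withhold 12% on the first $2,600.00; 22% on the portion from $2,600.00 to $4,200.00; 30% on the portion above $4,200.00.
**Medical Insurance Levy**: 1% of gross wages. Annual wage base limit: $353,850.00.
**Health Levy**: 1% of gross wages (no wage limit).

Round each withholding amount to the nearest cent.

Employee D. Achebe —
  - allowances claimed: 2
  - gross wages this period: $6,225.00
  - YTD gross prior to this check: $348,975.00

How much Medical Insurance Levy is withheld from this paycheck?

$48.75

Medical Insurance Levy: cap $353,850.00 − YTD $348,975.00 = $4,875.00 subject; 1% × $4,875.00 = $48.75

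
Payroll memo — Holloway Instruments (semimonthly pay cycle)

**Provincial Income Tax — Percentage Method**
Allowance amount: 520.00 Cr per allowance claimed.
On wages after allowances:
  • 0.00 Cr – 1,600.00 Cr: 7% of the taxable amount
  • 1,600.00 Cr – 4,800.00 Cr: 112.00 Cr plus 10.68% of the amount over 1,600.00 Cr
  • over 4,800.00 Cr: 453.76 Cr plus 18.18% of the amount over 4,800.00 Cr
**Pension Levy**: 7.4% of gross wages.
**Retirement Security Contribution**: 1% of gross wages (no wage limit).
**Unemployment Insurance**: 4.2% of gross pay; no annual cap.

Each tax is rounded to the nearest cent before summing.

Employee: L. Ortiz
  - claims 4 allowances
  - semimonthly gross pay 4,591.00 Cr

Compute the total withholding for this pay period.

Provincial Income Tax: taxable = 4,591.00 Cr − 4×520.00 Cr = 2,511.00 Cr
  112.00 Cr + 10.68% × (2,511.00 Cr − 1,600.00 Cr) = 112.00 Cr + 10.68% × 911.00 Cr = 209.29 Cr
Pension Levy: 7.4% × 4,591.00 Cr = 339.73 Cr
Retirement Security Contribution: 1% × 4,591.00 Cr = 45.91 Cr
Unemployment Insurance: 4.2% × 4,591.00 Cr = 192.82 Cr
Total: 209.29 Cr + 339.73 Cr + 45.91 Cr + 192.82 Cr = 787.75 Cr

787.75 Cr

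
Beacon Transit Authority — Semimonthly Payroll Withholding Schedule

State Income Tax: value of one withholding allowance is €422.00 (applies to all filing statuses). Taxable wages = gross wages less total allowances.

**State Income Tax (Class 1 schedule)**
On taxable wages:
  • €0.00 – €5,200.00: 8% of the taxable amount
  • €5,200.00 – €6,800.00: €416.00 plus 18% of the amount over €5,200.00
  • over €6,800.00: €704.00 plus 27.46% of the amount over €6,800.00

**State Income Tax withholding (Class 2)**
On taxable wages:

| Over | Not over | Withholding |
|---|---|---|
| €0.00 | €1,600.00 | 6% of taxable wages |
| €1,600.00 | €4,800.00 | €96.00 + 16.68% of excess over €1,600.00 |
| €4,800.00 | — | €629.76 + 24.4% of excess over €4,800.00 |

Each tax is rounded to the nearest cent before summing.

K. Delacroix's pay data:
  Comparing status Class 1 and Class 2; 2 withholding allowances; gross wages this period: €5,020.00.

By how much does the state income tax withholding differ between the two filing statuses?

€191.60

State Income Tax (Class 1): taxable = €5,020.00 − 2×€422.00 = €4,176.00
  8% × €4,176.00 = €334.08
State Income Tax (Class 2): taxable = €5,020.00 − 2×€422.00 = €4,176.00
  €96.00 + 16.68% × (€4,176.00 − €1,600.00) = €96.00 + 16.68% × €2,576.00 = €525.68
Difference: |€334.08 − €525.68| = €191.60 (higher under Class 2)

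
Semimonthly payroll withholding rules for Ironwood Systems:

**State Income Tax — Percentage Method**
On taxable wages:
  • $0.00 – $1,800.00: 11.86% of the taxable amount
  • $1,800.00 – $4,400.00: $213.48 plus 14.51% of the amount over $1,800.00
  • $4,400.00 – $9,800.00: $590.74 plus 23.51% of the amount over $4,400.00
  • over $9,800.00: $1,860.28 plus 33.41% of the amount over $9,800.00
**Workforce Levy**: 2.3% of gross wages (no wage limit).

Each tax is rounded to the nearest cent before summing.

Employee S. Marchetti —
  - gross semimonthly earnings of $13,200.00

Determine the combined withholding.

$3,299.82

State Income Tax: taxable = $13,200.00
  $1,860.28 + 33.41% × ($13,200.00 − $9,800.00) = $1,860.28 + 33.41% × $3,400.00 = $2,996.22
Workforce Levy: 2.3% × $13,200.00 = $303.60
Total: $2,996.22 + $303.60 = $3,299.82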